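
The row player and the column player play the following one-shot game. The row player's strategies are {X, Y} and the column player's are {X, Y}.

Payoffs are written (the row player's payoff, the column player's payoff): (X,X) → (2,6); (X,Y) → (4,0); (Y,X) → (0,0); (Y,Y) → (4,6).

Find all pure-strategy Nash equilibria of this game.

(X, X) and (Y, Y)

(X, X): the row player gets 2 ≥ 0 from Y, and the column player gets 6 ≥ 0 from Y — Nash equilibrium.
(X, Y): the column player prefers X (6 > 0) — not an equilibrium.
(Y, X): the row player prefers X (2 > 0); the column player prefers Y (6 > 0) — not an equilibrium.
(Y, Y): the row player gets 4 ≥ 4 from X, and the column player gets 6 ≥ 0 from X — Nash equilibrium.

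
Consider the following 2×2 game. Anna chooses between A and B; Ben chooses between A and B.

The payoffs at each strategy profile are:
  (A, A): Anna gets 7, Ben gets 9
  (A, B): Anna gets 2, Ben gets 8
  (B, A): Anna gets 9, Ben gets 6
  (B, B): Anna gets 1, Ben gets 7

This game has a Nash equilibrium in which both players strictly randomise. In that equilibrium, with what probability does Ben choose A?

1/3

Let c be the probability that Ben plays A. In a completely mixed equilibrium, Anna must be indifferent between A and B.
Anna's expected payoff from A is 7c + 2(1−c); from B it is 9c + (1−c).
Setting these equal: 5c + 2 = 8c + 1, so c = 1/3.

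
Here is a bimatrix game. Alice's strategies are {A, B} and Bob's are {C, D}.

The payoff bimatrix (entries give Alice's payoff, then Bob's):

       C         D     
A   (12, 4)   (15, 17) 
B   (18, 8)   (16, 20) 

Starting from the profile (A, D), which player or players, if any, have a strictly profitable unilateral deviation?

Alice at (A, D) earns 15; deviating to B yields 16 — a strict improvement.
Bob earns 17; deviating to C yields 4 — not better.
Only Alice has a strictly profitable deviation.

Alice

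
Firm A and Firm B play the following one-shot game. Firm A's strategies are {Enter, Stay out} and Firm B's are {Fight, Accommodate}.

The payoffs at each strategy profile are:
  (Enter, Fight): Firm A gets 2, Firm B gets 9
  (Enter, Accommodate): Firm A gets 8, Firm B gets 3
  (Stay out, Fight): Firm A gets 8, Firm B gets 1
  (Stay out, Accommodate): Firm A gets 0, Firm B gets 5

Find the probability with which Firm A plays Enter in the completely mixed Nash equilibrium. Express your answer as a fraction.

2/5

Let x be the probability that Firm A plays Enter. In a completely mixed equilibrium, Firm B must be indifferent between Fight and Accommodate.
Firm B's expected payoff from Fight is 9x + (1−x); from Accommodate it is 3x + 5(1−x).
Setting these equal: 8x + 1 = −2x + 5, so x = 2/5.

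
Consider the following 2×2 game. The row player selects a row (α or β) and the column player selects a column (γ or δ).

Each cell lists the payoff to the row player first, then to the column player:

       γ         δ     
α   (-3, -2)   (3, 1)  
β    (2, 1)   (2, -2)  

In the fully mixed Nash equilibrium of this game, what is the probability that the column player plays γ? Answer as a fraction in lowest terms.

1/6

Let y be the probability that the column player plays γ. In a completely mixed equilibrium, the row player must be indifferent between α and β.
The row player's expected payoff from α is −3y + 3(1−y); from β it is 2y + 2(1−y).
Setting these equal: −6y + 3 = 2, so y = 1/6.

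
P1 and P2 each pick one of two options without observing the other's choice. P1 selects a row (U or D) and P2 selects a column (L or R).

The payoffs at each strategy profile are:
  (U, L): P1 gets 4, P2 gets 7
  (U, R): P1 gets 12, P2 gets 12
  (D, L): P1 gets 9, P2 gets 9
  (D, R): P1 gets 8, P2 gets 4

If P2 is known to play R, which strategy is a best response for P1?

Against R, P1 earns 12 from U and 8 from D.
So U is the best response.

U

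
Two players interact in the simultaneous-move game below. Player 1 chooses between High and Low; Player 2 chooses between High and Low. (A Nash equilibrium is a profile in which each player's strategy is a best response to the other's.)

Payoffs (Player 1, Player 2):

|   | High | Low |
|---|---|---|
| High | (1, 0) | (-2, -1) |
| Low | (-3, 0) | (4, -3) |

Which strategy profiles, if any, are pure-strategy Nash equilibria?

(High, High): Player 1 gets 1 ≥ -3 from Low, and Player 2 gets 0 ≥ -1 from Low — Nash equilibrium.
(High, Low): Player 1 prefers Low (4 > -2); Player 2 prefers High (0 > -1) — not an equilibrium.
(Low, High): Player 1 prefers High (1 > -3) — not an equilibrium.
(Low, Low): Player 2 prefers High (0 > -3) — not an equilibrium.

(High, High)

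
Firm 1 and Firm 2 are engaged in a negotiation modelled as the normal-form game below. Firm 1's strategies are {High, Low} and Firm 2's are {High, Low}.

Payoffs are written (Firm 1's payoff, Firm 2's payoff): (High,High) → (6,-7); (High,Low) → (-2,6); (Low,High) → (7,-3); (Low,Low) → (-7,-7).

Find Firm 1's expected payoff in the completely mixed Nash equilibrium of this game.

14/3

First find q, the probability Firm 2 plays High, from Firm 1's indifference between High and Low: 6q − 2(1−q) = 7q − 7(1−q), giving q = 5/6.
Since Firm 1 is indifferent in equilibrium, Firm 1's expected payoff equals the payoff from either row against (5/6, 1/6). Using High: 6(5/6) − 2(1/6) = 14/3.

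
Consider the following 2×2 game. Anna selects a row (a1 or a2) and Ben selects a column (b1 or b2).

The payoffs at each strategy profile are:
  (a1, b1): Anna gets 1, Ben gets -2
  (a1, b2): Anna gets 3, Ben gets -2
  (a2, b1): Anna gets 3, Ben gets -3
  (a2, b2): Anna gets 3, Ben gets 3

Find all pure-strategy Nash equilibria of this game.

(a1, b1): Anna prefers a2 (3 > 1) — not an equilibrium.
(a1, b2): Anna gets 3 ≥ 3 from a2, and Ben gets -2 ≥ -2 from b1 — Nash equilibrium.
(a2, b1): Ben prefers b2 (3 > -3) — not an equilibrium.
(a2, b2): Anna gets 3 ≥ 3 from a1, and Ben gets 3 ≥ -3 from b1 — Nash equilibrium.

(a1, b2) and (a2, b2)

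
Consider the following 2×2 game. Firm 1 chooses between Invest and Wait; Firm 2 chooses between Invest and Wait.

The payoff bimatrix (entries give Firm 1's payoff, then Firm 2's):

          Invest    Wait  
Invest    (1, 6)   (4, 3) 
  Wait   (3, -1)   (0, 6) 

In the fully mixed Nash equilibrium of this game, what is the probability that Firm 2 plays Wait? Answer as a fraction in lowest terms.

1/3

Let y be the probability that Firm 2 plays Invest. In a completely mixed equilibrium, Firm 1 must be indifferent between Invest and Wait.
Firm 1's expected payoff from Invest is y + 4(1−y); from Wait it is 3y.
Setting these equal: −3y + 4 = 3y, so y = 2/3.
Therefore Firm 2 plays Wait with probability 1 − 2/3 = 1/3.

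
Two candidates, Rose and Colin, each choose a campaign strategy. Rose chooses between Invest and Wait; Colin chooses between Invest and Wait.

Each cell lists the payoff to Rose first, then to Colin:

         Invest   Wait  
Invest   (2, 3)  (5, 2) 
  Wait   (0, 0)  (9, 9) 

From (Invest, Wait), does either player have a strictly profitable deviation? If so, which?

Both

Rose at (Invest, Wait) earns 5; deviating to Wait yields 9 — a strict improvement.
Colin earns 2; deviating to Invest yields 3 — a strict improvement.
Both Rose and Colin have strictly profitable deviations.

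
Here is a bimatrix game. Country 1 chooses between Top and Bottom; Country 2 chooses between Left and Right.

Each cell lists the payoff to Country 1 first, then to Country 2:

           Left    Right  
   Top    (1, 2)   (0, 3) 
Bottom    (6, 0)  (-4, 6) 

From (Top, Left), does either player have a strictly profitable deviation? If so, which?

Country 1 at (Top, Left) earns 1; deviating to Bottom yields 6 — a strict improvement.
Country 2 earns 2; deviating to Right yields 3 — a strict improvement.
Both Country 1 and Country 2 have strictly profitable deviations.

Both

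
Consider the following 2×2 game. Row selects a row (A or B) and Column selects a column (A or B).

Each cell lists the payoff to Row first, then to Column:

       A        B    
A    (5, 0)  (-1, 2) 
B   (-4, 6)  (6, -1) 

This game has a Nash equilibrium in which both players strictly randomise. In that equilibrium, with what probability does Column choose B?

Let y be the probability that Column plays A. In a completely mixed equilibrium, Row must be indifferent between A and B.
Row's expected payoff from A is 5y − (1−y); from B it is −4y + 6(1−y).
Setting these equal: 6y − 1 = −10y + 6, so y = 7/16.
Therefore Column plays B with probability 1 − 7/16 = 9/16.

9/16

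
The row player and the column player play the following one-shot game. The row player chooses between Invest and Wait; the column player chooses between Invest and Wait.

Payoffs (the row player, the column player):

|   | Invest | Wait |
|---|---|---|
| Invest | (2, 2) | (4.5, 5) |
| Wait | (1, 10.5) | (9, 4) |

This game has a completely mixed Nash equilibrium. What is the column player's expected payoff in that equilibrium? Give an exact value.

First find p, the probability the row player plays Invest, from the column player's indifference between Invest and Wait: 2p + 10.5(1−p) = 5p + 4(1−p), giving p = 13/19.
Since the column player is indifferent in equilibrium, the column player's expected payoff equals the payoff from either column against (13/19, 6/19). Using Invest: 2(13/19) + 10.5(6/19) = 89/19.

89/19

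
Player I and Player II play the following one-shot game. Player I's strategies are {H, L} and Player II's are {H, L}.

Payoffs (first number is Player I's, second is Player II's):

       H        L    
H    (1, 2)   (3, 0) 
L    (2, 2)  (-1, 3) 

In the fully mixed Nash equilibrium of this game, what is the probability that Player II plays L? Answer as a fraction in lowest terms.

1/5

Let q be the probability that Player II plays H. In a completely mixed equilibrium, Player I must be indifferent between H and L.
Player I's expected payoff from H is q + 3(1−q); from L it is 2q − (1−q).
Setting these equal: −2q + 3 = 3q − 1, so q = 4/5.
Therefore Player II plays L with probability 1 − 4/5 = 1/5.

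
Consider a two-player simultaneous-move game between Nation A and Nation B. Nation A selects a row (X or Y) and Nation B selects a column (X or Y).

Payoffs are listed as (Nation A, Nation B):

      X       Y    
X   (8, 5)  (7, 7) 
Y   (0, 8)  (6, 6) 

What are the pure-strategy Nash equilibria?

(X, Y)

(X, X): Nation B prefers Y (7 > 5) — not an equilibrium.
(X, Y): Nation A gets 7 ≥ 6 from Y, and Nation B gets 7 ≥ 5 from X — Nash equilibrium.
(Y, X): Nation A prefers X (8 > 0) — not an equilibrium.
(Y, Y): Nation A prefers X (7 > 6); Nation B prefers X (8 > 6) — not an equilibrium.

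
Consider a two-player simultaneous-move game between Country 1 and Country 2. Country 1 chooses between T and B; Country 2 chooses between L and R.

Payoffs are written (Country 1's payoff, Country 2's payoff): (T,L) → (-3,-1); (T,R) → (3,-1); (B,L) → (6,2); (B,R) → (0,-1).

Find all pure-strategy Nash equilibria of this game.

(T, L): Country 1 prefers B (6 > -3) — not an equilibrium.
(T, R): Country 1 gets 3 ≥ 0 from B, and Country 2 gets -1 ≥ -1 from L — Nash equilibrium.
(B, L): Country 1 gets 6 ≥ -3 from T, and Country 2 gets 2 ≥ -1 from R — Nash equilibrium.
(B, R): Country 1 prefers T (3 > 0); Country 2 prefers L (2 > -1) — not an equilibrium.

(T, R) and (B, L)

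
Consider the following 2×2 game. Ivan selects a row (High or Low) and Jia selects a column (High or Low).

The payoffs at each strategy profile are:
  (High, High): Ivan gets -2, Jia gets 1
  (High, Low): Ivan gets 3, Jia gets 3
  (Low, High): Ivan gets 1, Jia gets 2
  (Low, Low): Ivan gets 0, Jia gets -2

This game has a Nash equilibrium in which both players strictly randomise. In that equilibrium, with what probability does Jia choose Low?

Let q be the probability that Jia plays High. In a completely mixed equilibrium, Ivan must be indifferent between High and Low.
Ivan's expected payoff from High is −2q + 3(1−q); from Low it is q.
Setting these equal: −5q + 3 = q, so q = 1/2.
Therefore Jia plays Low with probability 1 − 1/2 = 1/2.

1/2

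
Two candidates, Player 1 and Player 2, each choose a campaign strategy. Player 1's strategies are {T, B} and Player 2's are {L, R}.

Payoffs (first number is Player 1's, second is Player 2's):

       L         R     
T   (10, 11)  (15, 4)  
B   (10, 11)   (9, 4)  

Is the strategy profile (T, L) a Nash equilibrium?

At (T, L), Player 1 earns 10; switching to B would give 10, so Player 1 has no profitable deviation.
Player 2 earns 11; switching to R would give 4, so Player 2 has no profitable deviation.
Neither player can gain by a unilateral deviation, so this profile is a Nash equilibrium.

Yes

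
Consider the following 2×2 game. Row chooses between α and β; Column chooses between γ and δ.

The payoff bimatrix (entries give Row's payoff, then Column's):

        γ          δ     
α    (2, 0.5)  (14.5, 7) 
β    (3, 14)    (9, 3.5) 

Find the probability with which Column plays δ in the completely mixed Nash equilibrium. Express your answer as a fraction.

2/13

Let y be the probability that Column plays γ. In a completely mixed equilibrium, Row must be indifferent between α and β.
Row's expected payoff from α is 2y + 14.5(1−y); from β it is 3y + 9(1−y).
Setting these equal: −12.5y + 14.5 = −6y + 9, so y = 11/13.
Therefore Column plays δ with probability 1 − 11/13 = 2/13.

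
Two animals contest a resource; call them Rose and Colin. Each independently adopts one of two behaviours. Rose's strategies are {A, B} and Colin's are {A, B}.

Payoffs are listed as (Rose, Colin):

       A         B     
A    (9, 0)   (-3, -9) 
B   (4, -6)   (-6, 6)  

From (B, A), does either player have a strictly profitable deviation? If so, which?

Rose at (B, A) earns 4; deviating to A yields 9 — a strict improvement.
Colin earns -6; deviating to B yields 6 — a strict improvement.
Both Rose and Colin have strictly profitable deviations.

Both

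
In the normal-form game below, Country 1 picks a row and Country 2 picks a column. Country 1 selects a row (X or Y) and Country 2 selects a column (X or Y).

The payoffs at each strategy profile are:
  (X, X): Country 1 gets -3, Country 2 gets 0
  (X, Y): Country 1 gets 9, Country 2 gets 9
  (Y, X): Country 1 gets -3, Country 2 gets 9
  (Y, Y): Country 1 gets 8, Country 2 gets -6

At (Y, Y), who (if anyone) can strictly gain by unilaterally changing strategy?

Both

Country 1 at (Y, Y) earns 8; deviating to X yields 9 — a strict improvement.
Country 2 earns -6; deviating to X yields 9 — a strict improvement.
Both Country 1 and Country 2 have strictly profitable deviations.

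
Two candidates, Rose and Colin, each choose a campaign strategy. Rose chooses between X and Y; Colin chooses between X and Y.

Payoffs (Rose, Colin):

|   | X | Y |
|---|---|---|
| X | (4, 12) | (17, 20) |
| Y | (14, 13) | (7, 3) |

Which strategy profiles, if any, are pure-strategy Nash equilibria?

(X, X): Rose prefers Y (14 > 4); Colin prefers Y (20 > 12) — not an equilibrium.
(X, Y): Rose gets 17 ≥ 7 from Y, and Colin gets 20 ≥ 12 from X — Nash equilibrium.
(Y, X): Rose gets 14 ≥ 4 from X, and Colin gets 13 ≥ 3 from Y — Nash equilibrium.
(Y, Y): Rose prefers X (17 > 7); Colin prefers X (13 > 3) — not an equilibrium.

(X, Y) and (Y, X)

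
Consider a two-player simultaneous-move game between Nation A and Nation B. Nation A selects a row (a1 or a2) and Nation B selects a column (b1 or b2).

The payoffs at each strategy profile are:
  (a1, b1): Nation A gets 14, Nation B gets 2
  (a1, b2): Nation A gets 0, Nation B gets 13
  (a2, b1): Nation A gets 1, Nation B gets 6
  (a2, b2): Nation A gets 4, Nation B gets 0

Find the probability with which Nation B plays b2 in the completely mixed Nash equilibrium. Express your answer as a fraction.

Let c be the probability that Nation B plays b1. In a completely mixed equilibrium, Nation A must be indifferent between a1 and a2.
Nation A's expected payoff from a1 is 14c; from a2 it is c + 4(1−c).
Setting these equal: 14c = −3c + 4, so c = 4/17.
Therefore Nation B plays b2 with probability 1 − 4/17 = 13/17.

13/17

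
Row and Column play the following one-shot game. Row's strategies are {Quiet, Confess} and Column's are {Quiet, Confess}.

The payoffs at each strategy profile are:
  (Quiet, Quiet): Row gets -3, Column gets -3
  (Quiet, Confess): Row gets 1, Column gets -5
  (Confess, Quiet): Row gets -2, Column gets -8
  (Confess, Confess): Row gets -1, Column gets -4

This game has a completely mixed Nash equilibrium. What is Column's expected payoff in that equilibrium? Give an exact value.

-14/3

First find p, the probability Row plays Quiet, from Column's indifference between Quiet and Confess: −3p − 8(1−p) = −5p − 4(1−p), giving p = 2/3.
Since Column is indifferent in equilibrium, Column's expected payoff equals the payoff from either column against (2/3, 1/3). Using Quiet: −3(2/3) − 8(1/3) = -14/3.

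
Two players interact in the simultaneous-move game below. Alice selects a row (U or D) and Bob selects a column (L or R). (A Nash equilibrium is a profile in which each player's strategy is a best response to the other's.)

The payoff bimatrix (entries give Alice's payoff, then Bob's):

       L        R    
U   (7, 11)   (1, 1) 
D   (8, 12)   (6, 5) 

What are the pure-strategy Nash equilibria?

(U, L): Alice prefers D (8 > 7) — not an equilibrium.
(U, R): Alice prefers D (6 > 1); Bob prefers L (11 > 1) — not an equilibrium.
(D, L): Alice gets 8 ≥ 7 from U, and Bob gets 12 ≥ 5 from R — Nash equilibrium.
(D, R): Bob prefers L (12 > 5) — not an equilibrium.

(D, L)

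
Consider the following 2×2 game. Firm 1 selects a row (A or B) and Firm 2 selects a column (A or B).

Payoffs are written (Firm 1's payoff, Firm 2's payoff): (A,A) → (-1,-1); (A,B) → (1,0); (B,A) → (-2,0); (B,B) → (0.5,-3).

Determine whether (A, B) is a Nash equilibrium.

Yes

At (A, B), Firm 1 earns 1; switching to B would give 0.5, so Firm 1 has no profitable deviation.
Firm 2 earns 0; switching to A would give -1, so Firm 2 has no profitable deviation.
Neither player can gain by a unilateral deviation, so this profile is a Nash equilibrium.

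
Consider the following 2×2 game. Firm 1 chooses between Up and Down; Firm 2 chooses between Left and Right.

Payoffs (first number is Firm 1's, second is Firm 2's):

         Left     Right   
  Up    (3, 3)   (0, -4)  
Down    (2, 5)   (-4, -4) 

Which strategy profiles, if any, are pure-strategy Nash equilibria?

(Up, Left): Firm 1 gets 3 ≥ 2 from Down, and Firm 2 gets 3 ≥ -4 from Right — Nash equilibrium.
(Up, Right): Firm 2 prefers Left (3 > -4) — not an equilibrium.
(Down, Left): Firm 1 prefers Up (3 > 2) — not an equilibrium.
(Down, Right): Firm 1 prefers Up (0 > -4); Firm 2 prefers Left (5 > -4) — not an equilibrium.

(Up, Left)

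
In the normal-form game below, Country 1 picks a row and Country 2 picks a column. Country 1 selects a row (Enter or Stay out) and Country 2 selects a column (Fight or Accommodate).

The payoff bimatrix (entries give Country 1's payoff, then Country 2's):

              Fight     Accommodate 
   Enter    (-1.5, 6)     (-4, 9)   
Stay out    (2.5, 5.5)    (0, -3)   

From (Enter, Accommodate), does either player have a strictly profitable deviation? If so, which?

Country 1

Country 1 at (Enter, Accommodate) earns -4; deviating to Stay out yields 0 — a strict improvement.
Country 2 earns 9; deviating to Fight yields 6 — not better.
Only Country 1 has a strictly profitable deviation.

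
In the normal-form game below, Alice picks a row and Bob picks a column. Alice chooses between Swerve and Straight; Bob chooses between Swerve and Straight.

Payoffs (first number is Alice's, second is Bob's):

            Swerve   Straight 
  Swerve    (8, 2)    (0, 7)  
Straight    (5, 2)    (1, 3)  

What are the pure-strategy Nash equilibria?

(Straight, Straight)

(Swerve, Swerve): Bob prefers Straight (7 > 2) — not an equilibrium.
(Swerve, Straight): Alice prefers Straight (1 > 0) — not an equilibrium.
(Straight, Swerve): Alice prefers Swerve (8 > 5); Bob prefers Straight (3 > 2) — not an equilibrium.
(Straight, Straight): Alice gets 1 ≥ 0 from Swerve, and Bob gets 3 ≥ 2 from Swerve — Nash equilibrium.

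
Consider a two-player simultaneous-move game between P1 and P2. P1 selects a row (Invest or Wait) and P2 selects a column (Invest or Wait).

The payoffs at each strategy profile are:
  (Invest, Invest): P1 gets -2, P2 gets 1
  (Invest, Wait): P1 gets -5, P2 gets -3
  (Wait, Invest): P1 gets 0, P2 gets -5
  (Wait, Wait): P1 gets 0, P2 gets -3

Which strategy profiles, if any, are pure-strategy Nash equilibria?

(Wait, Wait)

(Invest, Invest): P1 prefers Wait (0 > -2) — not an equilibrium.
(Invest, Wait): P1 prefers Wait (0 > -5); P2 prefers Invest (1 > -3) — not an equilibrium.
(Wait, Invest): P2 prefers Wait (-3 > -5) — not an equilibrium.
(Wait, Wait): P1 gets 0 ≥ -5 from Invest, and P2 gets -3 ≥ -5 from Invest — Nash equilibrium.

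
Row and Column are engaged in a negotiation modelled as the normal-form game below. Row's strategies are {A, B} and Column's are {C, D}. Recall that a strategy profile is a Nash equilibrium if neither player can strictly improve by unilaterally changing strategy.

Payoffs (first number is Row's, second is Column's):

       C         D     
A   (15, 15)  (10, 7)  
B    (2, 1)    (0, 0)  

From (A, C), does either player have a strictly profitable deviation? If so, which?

Row at (A, C) earns 15; deviating to B yields 2 — not better.
Column earns 15; deviating to D yields 7 — not better.
Neither player can strictly improve; the profile is a Nash equilibrium.

Neither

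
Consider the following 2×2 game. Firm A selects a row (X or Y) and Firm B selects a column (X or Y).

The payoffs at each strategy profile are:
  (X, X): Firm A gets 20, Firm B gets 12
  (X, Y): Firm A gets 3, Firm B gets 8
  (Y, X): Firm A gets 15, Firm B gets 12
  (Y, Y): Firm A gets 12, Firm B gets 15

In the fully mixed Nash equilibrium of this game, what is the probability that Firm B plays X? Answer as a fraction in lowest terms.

Let c be the probability that Firm B plays X. In a completely mixed equilibrium, Firm A must be indifferent between X and Y.
Firm A's expected payoff from X is 20c + 3(1−c); from Y it is 15c + 12(1−c).
Setting these equal: 17c + 3 = 3c + 12, so c = 9/14.

9/14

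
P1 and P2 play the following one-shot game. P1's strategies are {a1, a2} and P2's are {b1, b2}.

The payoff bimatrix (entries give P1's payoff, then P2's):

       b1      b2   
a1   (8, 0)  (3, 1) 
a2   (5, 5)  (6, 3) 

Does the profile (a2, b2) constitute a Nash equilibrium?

No

At (a2, b2), P1 earns 6; switching to a1 would give 3, so P1 has no profitable deviation.
P2 earns 3; switching to b1 would give 5, so P2 would deviate.
Since at least one player can profitably deviate, this is not a Nash equilibrium.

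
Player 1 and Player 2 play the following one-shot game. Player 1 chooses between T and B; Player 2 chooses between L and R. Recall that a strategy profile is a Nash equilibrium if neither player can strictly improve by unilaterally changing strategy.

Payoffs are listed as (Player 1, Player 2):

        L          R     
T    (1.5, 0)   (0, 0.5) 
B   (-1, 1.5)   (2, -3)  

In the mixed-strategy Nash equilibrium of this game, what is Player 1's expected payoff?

First find q, the probability Player 2 plays L, from Player 1's indifference between T and B: 1.5q = −q + 2(1−q), giving q = 4/9.
Since Player 1 is indifferent in equilibrium, Player 1's expected payoff equals the payoff from either row against (4/9, 5/9). Using T: 1.5(4/9) = 2/3.

2/3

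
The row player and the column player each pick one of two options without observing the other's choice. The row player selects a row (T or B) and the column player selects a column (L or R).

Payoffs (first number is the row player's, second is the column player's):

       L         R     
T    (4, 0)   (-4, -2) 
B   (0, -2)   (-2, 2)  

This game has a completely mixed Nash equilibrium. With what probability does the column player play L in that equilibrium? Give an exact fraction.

1/3

Let y be the probability that the column player plays L. In a completely mixed equilibrium, the row player must be indifferent between T and B.
The row player's expected payoff from T is 4y − 4(1−y); from B it is −2(1−y).
Setting these equal: 8y − 4 = 2y − 2, so y = 1/3.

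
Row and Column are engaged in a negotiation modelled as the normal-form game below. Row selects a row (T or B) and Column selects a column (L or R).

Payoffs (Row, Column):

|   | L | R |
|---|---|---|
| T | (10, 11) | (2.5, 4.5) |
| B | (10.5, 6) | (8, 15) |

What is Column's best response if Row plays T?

L

Against T, Column earns 11 from L and 4.5 from R.
So L is the best response.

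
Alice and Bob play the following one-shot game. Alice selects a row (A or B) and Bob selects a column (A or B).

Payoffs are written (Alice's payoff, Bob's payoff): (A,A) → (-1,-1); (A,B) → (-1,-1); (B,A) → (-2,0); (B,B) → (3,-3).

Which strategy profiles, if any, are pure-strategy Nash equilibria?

(A, A)

(A, A): Alice gets -1 ≥ -2 from B, and Bob gets -1 ≥ -1 from B — Nash equilibrium.
(A, B): Alice prefers B (3 > -1) — not an equilibrium.
(B, A): Alice prefers A (-1 > -2) — not an equilibrium.
(B, B): Bob prefers A (0 > -3) — not an equilibrium.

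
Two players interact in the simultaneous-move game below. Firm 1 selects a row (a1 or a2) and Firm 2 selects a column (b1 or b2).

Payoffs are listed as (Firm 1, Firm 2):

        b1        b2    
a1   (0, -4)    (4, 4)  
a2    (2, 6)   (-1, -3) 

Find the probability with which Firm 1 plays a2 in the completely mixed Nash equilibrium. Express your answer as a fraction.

8/17

Let p be the probability that Firm 1 plays a1. In a completely mixed equilibrium, Firm 2 must be indifferent between b1 and b2.
Firm 2's expected payoff from b1 is −4p + 6(1−p); from b2 it is 4p − 3(1−p).
Setting these equal: −10p + 6 = 7p − 3, so p = 9/17.
Therefore Firm 1 plays a2 with probability 1 − 9/17 = 8/17.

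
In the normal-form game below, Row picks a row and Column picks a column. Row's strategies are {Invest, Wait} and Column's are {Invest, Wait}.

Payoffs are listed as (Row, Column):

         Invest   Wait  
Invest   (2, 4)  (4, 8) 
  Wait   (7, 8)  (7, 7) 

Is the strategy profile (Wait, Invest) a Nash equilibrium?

At (Wait, Invest), Row earns 7; switching to Invest would give 2, so Row has no profitable deviation.
Column earns 8; switching to Wait would give 7, so Column has no profitable deviation.
Neither player can gain by a unilateral deviation, so this profile is a Nash equilibrium.

Yes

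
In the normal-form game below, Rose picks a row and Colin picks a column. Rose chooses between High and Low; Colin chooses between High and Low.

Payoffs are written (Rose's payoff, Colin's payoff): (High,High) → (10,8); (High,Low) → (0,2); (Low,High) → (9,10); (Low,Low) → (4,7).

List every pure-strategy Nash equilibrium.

(High, High)

(High, High): Rose gets 10 ≥ 9 from Low, and Colin gets 8 ≥ 2 from Low — Nash equilibrium.
(High, Low): Rose prefers Low (4 > 0); Colin prefers High (8 > 2) — not an equilibrium.
(Low, High): Rose prefers High (10 > 9) — not an equilibrium.
(Low, Low): Colin prefers High (10 > 7) — not an equilibrium.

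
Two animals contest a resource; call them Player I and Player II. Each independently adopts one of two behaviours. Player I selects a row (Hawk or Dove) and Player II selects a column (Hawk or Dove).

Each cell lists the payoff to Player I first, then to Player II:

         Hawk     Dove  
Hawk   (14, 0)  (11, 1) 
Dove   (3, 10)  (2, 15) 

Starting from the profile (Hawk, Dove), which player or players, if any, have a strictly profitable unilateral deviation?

Neither

Player I at (Hawk, Dove) earns 11; deviating to Dove yields 2 — not better.
Player II earns 1; deviating to Hawk yields 0 — not better.
Neither player can strictly improve; the profile is a Nash equilibrium.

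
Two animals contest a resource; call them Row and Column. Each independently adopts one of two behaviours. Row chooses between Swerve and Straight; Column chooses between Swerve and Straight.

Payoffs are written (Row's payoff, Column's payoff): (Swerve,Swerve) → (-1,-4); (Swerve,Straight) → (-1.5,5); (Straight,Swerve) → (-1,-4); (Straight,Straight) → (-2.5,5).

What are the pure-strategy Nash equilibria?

(Swerve, Swerve): Column prefers Straight (5 > -4) — not an equilibrium.
(Swerve, Straight): Row gets -1.5 ≥ -2.5 from Straight, and Column gets 5 ≥ -4 from Swerve — Nash equilibrium.
(Straight, Swerve): Column prefers Straight (5 > -4) — not an equilibrium.
(Straight, Straight): Row prefers Swerve (-1.5 > -2.5) — not an equilibrium.

(Swerve, Straight)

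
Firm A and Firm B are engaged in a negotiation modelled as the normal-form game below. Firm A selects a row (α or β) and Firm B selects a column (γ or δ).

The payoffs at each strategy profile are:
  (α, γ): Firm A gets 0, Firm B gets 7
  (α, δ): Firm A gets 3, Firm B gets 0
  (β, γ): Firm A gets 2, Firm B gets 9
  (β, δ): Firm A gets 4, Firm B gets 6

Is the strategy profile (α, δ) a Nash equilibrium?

At (α, δ), Firm A earns 3; switching to β would give 4, so Firm A would deviate.
Firm B earns 0; switching to γ would give 7, so Firm B would deviate.
Since at least one player can profitably deviate, this is not a Nash equilibrium.

No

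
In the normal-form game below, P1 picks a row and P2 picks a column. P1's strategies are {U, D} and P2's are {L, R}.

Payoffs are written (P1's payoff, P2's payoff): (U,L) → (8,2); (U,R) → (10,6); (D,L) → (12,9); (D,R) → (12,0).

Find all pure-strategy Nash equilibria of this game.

(U, L): P1 prefers D (12 > 8); P2 prefers R (6 > 2) — not an equilibrium.
(U, R): P1 prefers D (12 > 10) — not an equilibrium.
(D, L): P1 gets 12 ≥ 8 from U, and P2 gets 9 ≥ 0 from R — Nash equilibrium.
(D, R): P2 prefers L (9 > 0) — not an equilibrium.

(D, L)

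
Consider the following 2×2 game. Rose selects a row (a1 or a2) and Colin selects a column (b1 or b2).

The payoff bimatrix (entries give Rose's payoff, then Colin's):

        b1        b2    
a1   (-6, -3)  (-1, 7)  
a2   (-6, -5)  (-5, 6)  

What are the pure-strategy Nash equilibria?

(a1, b2)

(a1, b1): Colin prefers b2 (7 > -3) — not an equilibrium.
(a1, b2): Rose gets -1 ≥ -5 from a2, and Colin gets 7 ≥ -3 from b1 — Nash equilibrium.
(a2, b1): Colin prefers b2 (6 > -5) — not an equilibrium.
(a2, b2): Rose prefers a1 (-1 > -5) — not an equilibrium.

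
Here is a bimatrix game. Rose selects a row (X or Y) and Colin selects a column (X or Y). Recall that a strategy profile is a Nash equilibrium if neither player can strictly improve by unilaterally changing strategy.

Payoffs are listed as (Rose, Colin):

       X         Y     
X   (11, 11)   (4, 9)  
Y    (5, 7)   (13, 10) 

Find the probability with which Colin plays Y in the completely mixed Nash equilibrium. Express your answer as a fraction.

2/5

Let q be the probability that Colin plays X. In a completely mixed equilibrium, Rose must be indifferent between X and Y.
Rose's expected payoff from X is 11q + 4(1−q); from Y it is 5q + 13(1−q).
Setting these equal: 7q + 4 = −8q + 13, so q = 3/5.
Therefore Colin plays Y with probability 1 − 3/5 = 2/5.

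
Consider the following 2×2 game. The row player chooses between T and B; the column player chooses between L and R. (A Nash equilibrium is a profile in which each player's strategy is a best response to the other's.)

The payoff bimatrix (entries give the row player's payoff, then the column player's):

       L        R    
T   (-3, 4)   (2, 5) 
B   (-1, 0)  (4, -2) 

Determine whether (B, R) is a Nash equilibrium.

No

At (B, R), the row player earns 4; switching to T would give 2, so the row player has no profitable deviation.
The column player earns -2; switching to L would give 0, so the column player would deviate.
Since at least one player can profitably deviate, this is not a Nash equilibrium.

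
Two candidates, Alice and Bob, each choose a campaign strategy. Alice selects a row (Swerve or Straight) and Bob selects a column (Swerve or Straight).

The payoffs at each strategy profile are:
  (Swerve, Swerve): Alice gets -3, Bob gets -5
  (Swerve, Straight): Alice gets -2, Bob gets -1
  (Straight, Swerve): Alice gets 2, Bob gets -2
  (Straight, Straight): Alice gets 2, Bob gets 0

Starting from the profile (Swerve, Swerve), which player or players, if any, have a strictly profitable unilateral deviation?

Alice at (Swerve, Swerve) earns -3; deviating to Straight yields 2 — a strict improvement.
Bob earns -5; deviating to Straight yields -1 — a strict improvement.
Both Alice and Bob have strictly profitable deviations.

Both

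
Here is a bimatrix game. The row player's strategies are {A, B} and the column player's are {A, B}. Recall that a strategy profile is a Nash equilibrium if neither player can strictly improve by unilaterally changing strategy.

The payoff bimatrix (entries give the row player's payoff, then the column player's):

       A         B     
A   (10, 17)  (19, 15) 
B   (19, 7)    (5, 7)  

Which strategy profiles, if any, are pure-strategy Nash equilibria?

(B, A)

(A, A): the row player prefers B (19 > 10) — not an equilibrium.
(A, B): the column player prefers A (17 > 15) — not an equilibrium.
(B, A): the row player gets 19 ≥ 10 from A, and the column player gets 7 ≥ 7 from B — Nash equilibrium.
(B, B): the row player prefers A (19 > 5) — not an equilibrium.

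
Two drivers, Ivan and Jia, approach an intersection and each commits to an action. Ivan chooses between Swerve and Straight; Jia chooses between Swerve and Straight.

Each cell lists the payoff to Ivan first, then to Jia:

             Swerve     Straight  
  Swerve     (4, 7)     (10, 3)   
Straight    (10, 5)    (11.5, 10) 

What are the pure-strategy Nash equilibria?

(Swerve, Swerve): Ivan prefers Straight (10 > 4) — not an equilibrium.
(Swerve, Straight): Ivan prefers Straight (11.5 > 10); Jia prefers Swerve (7 > 3) — not an equilibrium.
(Straight, Swerve): Jia prefers Straight (10 > 5) — not an equilibrium.
(Straight, Straight): Ivan gets 11.5 ≥ 10 from Swerve, and Jia gets 10 ≥ 5 from Swerve — Nash equilibrium.

(Straight, Straight)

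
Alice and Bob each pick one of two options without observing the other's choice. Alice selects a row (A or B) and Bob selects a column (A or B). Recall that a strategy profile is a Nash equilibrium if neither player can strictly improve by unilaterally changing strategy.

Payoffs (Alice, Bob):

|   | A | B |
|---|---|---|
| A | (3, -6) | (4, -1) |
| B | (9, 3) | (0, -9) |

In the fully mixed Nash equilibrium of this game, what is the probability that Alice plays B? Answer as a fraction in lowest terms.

Let x be the probability that Alice plays A. In a completely mixed equilibrium, Bob must be indifferent between A and B.
Bob's expected payoff from A is −6x + 3(1−x); from B it is −x − 9(1−x).
Setting these equal: −9x + 3 = 8x − 9, so x = 12/17.
Therefore Alice plays B with probability 1 − 12/17 = 5/17.

5/17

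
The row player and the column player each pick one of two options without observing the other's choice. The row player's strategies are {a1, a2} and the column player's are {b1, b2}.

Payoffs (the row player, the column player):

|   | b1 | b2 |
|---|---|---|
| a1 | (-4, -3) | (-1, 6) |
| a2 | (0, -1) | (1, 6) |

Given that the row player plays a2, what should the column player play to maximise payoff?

b2

Against a2, the column player earns -1 from b1 and 6 from b2.
So b2 is the best response.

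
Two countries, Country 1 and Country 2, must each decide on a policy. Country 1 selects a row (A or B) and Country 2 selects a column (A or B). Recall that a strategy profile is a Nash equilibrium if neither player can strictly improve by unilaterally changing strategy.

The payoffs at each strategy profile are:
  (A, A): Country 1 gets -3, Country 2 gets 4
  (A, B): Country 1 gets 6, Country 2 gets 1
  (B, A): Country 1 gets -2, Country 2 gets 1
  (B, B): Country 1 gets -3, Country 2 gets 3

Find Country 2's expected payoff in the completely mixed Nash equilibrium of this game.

11/5

First find p, the probability Country 1 plays A, from Country 2's indifference between A and B: 4p + (1−p) = p + 3(1−p), giving p = 2/5.
Since Country 2 is indifferent in equilibrium, Country 2's expected payoff equals the payoff from either column against (2/5, 3/5). Using A: 4(2/5) + (3/5) = 11/5.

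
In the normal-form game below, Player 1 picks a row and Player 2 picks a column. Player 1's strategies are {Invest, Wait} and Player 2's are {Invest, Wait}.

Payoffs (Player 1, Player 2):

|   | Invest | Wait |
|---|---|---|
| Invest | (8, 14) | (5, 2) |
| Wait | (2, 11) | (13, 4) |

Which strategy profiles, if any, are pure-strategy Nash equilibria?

(Invest, Invest): Player 1 gets 8 ≥ 2 from Wait, and Player 2 gets 14 ≥ 2 from Wait — Nash equilibrium.
(Invest, Wait): Player 1 prefers Wait (13 > 5); Player 2 prefers Invest (14 > 2) — not an equilibrium.
(Wait, Invest): Player 1 prefers Invest (8 > 2) — not an equilibrium.
(Wait, Wait): Player 2 prefers Invest (11 > 4) — not an equilibrium.

(Invest, Invest)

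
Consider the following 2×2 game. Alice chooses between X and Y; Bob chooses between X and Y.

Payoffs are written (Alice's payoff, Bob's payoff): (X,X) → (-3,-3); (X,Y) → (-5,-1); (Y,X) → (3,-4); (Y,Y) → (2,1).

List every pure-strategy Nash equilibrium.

(Y, Y)

(X, X): Alice prefers Y (3 > -3); Bob prefers Y (-1 > -3) — not an equilibrium.
(X, Y): Alice prefers Y (2 > -5) — not an equilibrium.
(Y, X): Bob prefers Y (1 > -4) — not an equilibrium.
(Y, Y): Alice gets 2 ≥ -5 from X, and Bob gets 1 ≥ -4 from X — Nash equilibrium.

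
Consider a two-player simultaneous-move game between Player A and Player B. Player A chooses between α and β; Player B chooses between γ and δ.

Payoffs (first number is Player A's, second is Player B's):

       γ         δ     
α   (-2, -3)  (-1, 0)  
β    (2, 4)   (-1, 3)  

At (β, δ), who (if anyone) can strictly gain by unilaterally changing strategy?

Player A at (β, δ) earns -1; deviating to α yields -1 — not better.
Player B earns 3; deviating to γ yields 4 — a strict improvement.
Only Player B has a strictly profitable deviation.

Player B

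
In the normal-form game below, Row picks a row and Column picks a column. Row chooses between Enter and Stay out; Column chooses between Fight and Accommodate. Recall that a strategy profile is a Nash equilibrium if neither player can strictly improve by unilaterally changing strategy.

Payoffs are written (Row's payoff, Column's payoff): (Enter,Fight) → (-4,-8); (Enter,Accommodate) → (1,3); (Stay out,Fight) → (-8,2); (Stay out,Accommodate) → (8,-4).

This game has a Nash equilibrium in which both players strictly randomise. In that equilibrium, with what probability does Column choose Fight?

7/11

Let c be the probability that Column plays Fight. In a completely mixed equilibrium, Row must be indifferent between Enter and Stay out.
Row's expected payoff from Enter is −4c + (1−c); from Stay out it is −8c + 8(1−c).
Setting these equal: −5c + 1 = −16c + 8, so c = 7/11.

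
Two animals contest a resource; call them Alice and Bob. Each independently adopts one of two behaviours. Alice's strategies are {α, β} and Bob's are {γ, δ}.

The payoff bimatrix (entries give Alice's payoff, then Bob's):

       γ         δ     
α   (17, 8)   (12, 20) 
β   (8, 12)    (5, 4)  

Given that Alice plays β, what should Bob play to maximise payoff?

γ

Against β, Bob earns 12 from γ and 4 from δ.
So γ is the best response.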